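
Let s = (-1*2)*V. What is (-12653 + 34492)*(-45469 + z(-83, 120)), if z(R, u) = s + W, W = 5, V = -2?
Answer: -992800940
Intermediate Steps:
s = 4 (s = -1*2*(-2) = -2*(-2) = 4)
z(R, u) = 9 (z(R, u) = 4 + 5 = 9)
(-12653 + 34492)*(-45469 + z(-83, 120)) = (-12653 + 34492)*(-45469 + 9) = 21839*(-45460) = -992800940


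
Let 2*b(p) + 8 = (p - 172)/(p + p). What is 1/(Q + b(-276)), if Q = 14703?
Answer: 69/1014259 ≈ 6.8030e-5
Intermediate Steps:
b(p) = -4 + (-172 + p)/(4*p) (b(p) = -4 + ((p - 172)/(p + p))/2 = -4 + ((-172 + p)/((2*p)))/2 = -4 + ((-172 + p)*(1/(2*p)))/2 = -4 + ((-172 + p)/(2*p))/2 = -4 + (-172 + p)/(4*p))
1/(Q + b(-276)) = 1/(14703 + (-15/4 - 43/(-276))) = 1/(14703 + (-15/4 - 43*(-1/276))) = 1/(14703 + (-15/4 + 43/276)) = 1/(14703 - 248/69) = 1/(1014259/69) = 69/1014259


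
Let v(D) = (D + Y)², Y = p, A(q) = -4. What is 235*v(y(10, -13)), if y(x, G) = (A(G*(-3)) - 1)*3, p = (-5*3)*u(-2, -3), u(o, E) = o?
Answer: 52875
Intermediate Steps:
p = 30 (p = -5*3*(-2) = -15*(-2) = 30)
Y = 30
y(x, G) = -15 (y(x, G) = (-4 - 1)*3 = -5*3 = -15)
v(D) = (30 + D)² (v(D) = (D + 30)² = (30 + D)²)
235*v(y(10, -13)) = 235*(30 - 15)² = 235*15² = 235*225 = 52875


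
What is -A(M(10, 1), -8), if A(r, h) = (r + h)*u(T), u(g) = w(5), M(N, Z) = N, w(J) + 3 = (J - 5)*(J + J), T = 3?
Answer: 6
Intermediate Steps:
w(J) = -3 + 2*J*(-5 + J) (w(J) = -3 + (J - 5)*(J + J) = -3 + (-5 + J)*(2*J) = -3 + 2*J*(-5 + J))
u(g) = -3 (u(g) = -3 - 10*5 + 2*5**2 = -3 - 50 + 2*25 = -3 - 50 + 50 = -3)
A(r, h) = -3*h - 3*r (A(r, h) = (r + h)*(-3) = (h + r)*(-3) = -3*h - 3*r)
-A(M(10, 1), -8) = -(-3*(-8) - 3*10) = -(24 - 30) = -1*(-6) = 6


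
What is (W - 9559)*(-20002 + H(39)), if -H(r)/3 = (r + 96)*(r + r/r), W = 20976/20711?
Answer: 7166384033546/20711 ≈ 3.4602e+8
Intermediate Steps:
W = 20976/20711 (W = 20976*(1/20711) = 20976/20711 ≈ 1.0128)
H(r) = -3*(1 + r)*(96 + r) (H(r) = -3*(r + 96)*(r + r/r) = -3*(96 + r)*(r + 1) = -3*(96 + r)*(1 + r) = -3*(1 + r)*(96 + r))
(W - 9559)*(-20002 + H(39)) = (20976/20711 - 9559)*(-20002 + (-288 - 291*39 - 3*39²)) = -197955473*(-20002 + (-288 - 11349 - 3*1521))/20711 = -197955473*(-20002 + (-288 - 11349 - 4563))/20711 = -197955473*(-20002 - 16200)/20711 = -197955473/20711*(-36202) = 7166384033546/20711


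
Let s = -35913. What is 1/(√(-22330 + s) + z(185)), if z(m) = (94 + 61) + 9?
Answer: 164/85139 - I*√58243/85139 ≈ 0.0019263 - 0.0028346*I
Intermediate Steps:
z(m) = 164 (z(m) = 155 + 9 = 164)
1/(√(-22330 + s) + z(185)) = 1/(√(-22330 - 35913) + 164) = 1/(√(-58243) + 164) = 1/(I*√58243 + 164) = 1/(164 + I*√58243)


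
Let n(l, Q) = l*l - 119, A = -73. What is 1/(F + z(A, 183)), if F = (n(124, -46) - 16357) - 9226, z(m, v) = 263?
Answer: -1/10063 ≈ -9.9374e-5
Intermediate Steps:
n(l, Q) = -119 + l² (n(l, Q) = l² - 119 = -119 + l²)
F = -10326 (F = ((-119 + 124²) - 16357) - 9226 = ((-119 + 15376) - 16357) - 9226 = (15257 - 16357) - 9226 = -1100 - 9226 = -10326)
1/(F + z(A, 183)) = 1/(-10326 + 263) = 1/(-10063) = -1/10063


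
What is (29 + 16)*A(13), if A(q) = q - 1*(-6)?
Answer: 855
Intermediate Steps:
A(q) = 6 + q (A(q) = q + 6 = 6 + q)
(29 + 16)*A(13) = (29 + 16)*(6 + 13) = 45*19 = 855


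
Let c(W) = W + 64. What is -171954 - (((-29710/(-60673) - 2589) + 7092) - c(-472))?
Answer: -10730959855/60673 ≈ -1.7687e+5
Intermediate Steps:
c(W) = 64 + W
-171954 - (((-29710/(-60673) - 2589) + 7092) - c(-472)) = -171954 - (((-29710/(-60673) - 2589) + 7092) - (64 - 472)) = -171954 - (((-29710*(-1/60673) - 2589) + 7092) - 1*(-408)) = -171954 - (((29710/60673 - 2589) + 7092) + 408) = -171954 - ((-157052687/60673 + 7092) + 408) = -171954 - (273240229/60673 + 408) = -171954 - 1*297994813/60673 = -171954 - 297994813/60673 = -10730959855/60673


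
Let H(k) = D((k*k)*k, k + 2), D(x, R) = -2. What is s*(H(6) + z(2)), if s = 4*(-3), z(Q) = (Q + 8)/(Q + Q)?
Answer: -6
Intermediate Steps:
z(Q) = (8 + Q)/(2*Q) (z(Q) = (8 + Q)/((2*Q)) = (8 + Q)*(1/(2*Q)) = (8 + Q)/(2*Q))
s = -12
H(k) = -2
s*(H(6) + z(2)) = -12*(-2 + (½)*(8 + 2)/2) = -12*(-2 + (½)*(½)*10) = -12*(-2 + 5/2) = -12*½ = -6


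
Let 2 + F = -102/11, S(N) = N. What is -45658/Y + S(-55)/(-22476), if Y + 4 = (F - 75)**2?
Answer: -41373935911/6743676564 ≈ -6.1352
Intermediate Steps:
F = -124/11 (F = -2 - 102/11 = -124/11 ≈ -11.273)
Y = 900117/121 (Y = -4 + (-124/11 - 75)**2 = -4 + (-949/11)**2 = -4 + 900601/121 = 900117/121 ≈ 7439.0)
-45658/Y + S(-55)/(-22476) = -45658/900117/121 - 55/(-22476) = -45658*121/900117 - 55*(-1/22476) = -5524618/900117 + 55/22476 = -41373935911/6743676564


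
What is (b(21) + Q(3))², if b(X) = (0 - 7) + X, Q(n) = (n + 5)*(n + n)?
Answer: 3844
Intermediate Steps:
Q(n) = 2*n*(5 + n) (Q(n) = (5 + n)*(2*n) = 2*n*(5 + n))
b(X) = -7 + X
(b(21) + Q(3))² = ((-7 + 21) + 2*3*(5 + 3))² = (14 + 2*3*8)² = (14 + 48)² = 62² = 3844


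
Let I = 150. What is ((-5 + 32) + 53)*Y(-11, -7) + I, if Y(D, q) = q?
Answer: -410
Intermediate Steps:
((-5 + 32) + 53)*Y(-11, -7) + I = ((-5 + 32) + 53)*(-7) + 150 = (27 + 53)*(-7) + 150 = 80*(-7) + 150 = -560 + 150 = -410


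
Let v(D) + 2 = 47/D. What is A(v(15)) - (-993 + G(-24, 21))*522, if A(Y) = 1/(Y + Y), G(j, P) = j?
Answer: 18049731/34 ≈ 5.3087e+5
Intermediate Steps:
v(D) = -2 + 47/D
A(Y) = 1/(2*Y)
A(v(15)) - (-993 + G(-24, 21))*522 = 1/(2*(-2 + 47/15)) - (-993 - 24)*522 = 1/(2*(-2 + 47*(1/15))) - (-1017)*522 = 1/(2*(-2 + 47/15)) - 1*(-530874) = 1/(2*(17/15)) + 530874 = (1/2)*(15/17) + 530874 = 15/34 + 530874 = 18049731/34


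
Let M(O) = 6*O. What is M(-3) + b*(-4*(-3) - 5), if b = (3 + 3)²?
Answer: 234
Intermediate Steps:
b = 36 (b = 6² = 36)
M(-3) + b*(-4*(-3) - 5) = 6*(-3) + 36*(-4*(-3) - 5) = -18 + 36*(12 - 5) = -18 + 36*7 = -18 + 252 = 234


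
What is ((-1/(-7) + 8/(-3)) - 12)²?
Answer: 93025/441 ≈ 210.94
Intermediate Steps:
((-1/(-7) + 8/(-3)) - 12)² = ((-1*(-⅐) + 8*(-⅓)) - 12)² = ((⅐ - 8/3) - 12)² = (-53/21 - 12)² = (-305/21)² = 93025/441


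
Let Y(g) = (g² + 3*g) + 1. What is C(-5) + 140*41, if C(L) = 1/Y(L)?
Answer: 63141/11 ≈ 5740.1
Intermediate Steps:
Y(g) = 1 + g² + 3*g
C(L) = 1/(1 + L² + 3*L)
C(-5) + 140*41 = 1/(1 + (-5)² + 3*(-5)) + 140*41 = 1/(1 + 25 - 15) + 5740 = 1/11 + 5740 = 63141/11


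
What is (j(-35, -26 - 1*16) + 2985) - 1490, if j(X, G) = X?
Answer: 1460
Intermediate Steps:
(j(-35, -26 - 1*16) + 2985) - 1490 = (-35 + 2985) - 1490 = 2950 - 1490 = 1460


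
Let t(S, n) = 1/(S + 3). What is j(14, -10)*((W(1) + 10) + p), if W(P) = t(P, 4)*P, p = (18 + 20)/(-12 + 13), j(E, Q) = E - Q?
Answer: 1158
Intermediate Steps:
t(S, n) = 1/(3 + S)
p = 38 (p = 38/1 = 38*1 = 38)
W(P) = P/(3 + P)
j(14, -10)*((W(1) + 10) + p) = (14 - 1*(-10))*((1/(3 + 1) + 10) + 38) = (14 + 10)*((1/4 + 10) + 38) = 24*((1*(¼) + 10) + 38) = 24*((¼ + 10) + 38) = 24*(41/4 + 38) = 24*(193/4) = 1158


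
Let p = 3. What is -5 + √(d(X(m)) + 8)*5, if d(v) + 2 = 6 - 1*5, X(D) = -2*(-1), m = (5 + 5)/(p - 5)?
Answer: -5 + 5*√7 ≈ 8.2288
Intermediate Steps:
m = -5 (m = (5 + 5)/(3 - 5) = 10/(-2) = 10*(-½) = -5)
X(D) = 2
d(v) = -1 (d(v) = -2 + (6 - 1*5) = -2 + (6 - 5) = -2 + 1 = -1)
-5 + √(d(X(m)) + 8)*5 = -5 + √(-1 + 8)*5 = -5 + √7*5 = -5 + 5*√7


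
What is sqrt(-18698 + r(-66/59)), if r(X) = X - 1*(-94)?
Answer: I*sqrt(64764418)/59 ≈ 136.4*I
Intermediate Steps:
r(X) = 94 + X (r(X) = X + 94 = 94 + X)
sqrt(-18698 + r(-66/59)) = sqrt(-18698 + (94 - 66/59)) = sqrt(-18698 + 5480/59) = sqrt(-1097702/59) = I*sqrt(64764418)/59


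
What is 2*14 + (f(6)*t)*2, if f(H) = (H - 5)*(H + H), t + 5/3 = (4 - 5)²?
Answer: 12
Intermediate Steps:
t = -⅔ (t = -5/3 + (4 - 5)² = -5/3 + (-1)² = -5/3 + 1 = -⅔ ≈ -0.66667)
f(H) = 2*H*(-5 + H) (f(H) = (-5 + H)*(2*H) = 2*H*(-5 + H))
2*14 + (f(6)*t)*2 = 2*14 + ((2*6*(-5 + 6))*(-⅔))*2 = 28 + ((2*6*1)*(-⅔))*2 = 28 + (12*(-⅔))*2 = 28 - 8*2 = 28 - 16 = 12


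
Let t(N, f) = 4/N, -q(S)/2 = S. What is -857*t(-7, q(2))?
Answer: 3428/7 ≈ 489.71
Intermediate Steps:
q(S) = -2*S
-857*t(-7, q(2)) = -3428/(-7) = -3428*(-1)/7 = -857*(-4/7) = 3428/7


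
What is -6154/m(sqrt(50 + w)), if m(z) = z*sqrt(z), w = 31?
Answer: -6154/27 ≈ -227.93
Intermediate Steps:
m(z) = z**(3/2)
-6154/m(sqrt(50 + w)) = -6154/(50 + 31)**(3/4) = -6154/((sqrt(81))**(3/2)) = -6154/(9**(3/2)) = -6154/27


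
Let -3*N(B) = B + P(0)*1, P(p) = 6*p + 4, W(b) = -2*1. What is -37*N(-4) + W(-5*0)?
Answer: -2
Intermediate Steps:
W(b) = -2
P(p) = 4 + 6*p
N(B) = -4/3 - B/3 (N(B) = -(B + (4 + 6*0)*1)/3 = -(B + (4 + 0)*1)/3 = -(B + 4*1)/3 = -(B + 4)/3 = -(4 + B)/3 = -4/3 - B/3)
-37*N(-4) + W(-5*0) = -37*(-4/3 - ⅓*(-4)) - 2 = -37*(-4/3 + 4/3) - 2 = -37*0 - 2 = 0 - 2 = -2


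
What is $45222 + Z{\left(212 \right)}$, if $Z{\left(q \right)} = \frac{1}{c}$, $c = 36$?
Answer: $\frac{1627993}{36} \approx 45222.0$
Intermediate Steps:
$Z{\left(q \right)} = \frac{1}{36}$
$45222 + Z{\left(212 \right)} = 45222 + \frac{1}{36} = \frac{1627993}{36}$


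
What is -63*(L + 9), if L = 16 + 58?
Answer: -5229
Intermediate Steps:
L = 74
-63*(L + 9) = -63*(74 + 9) = -63*83 = -5229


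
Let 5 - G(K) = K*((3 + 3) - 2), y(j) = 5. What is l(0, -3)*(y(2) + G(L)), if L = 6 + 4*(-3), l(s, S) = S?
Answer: -102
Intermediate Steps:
L = -6 (L = 6 - 12 = -6)
G(K) = 5 - 4*K (G(K) = 5 - K*((3 + 3) - 2) = 5 - K*(6 - 2) = 5 - K*4 = 5 - 4*K)
l(0, -3)*(y(2) + G(L)) = -3*(5 + (5 - 4*(-6))) = -3*(5 + (5 + 24)) = -3*(5 + 29) = -3*34 = -102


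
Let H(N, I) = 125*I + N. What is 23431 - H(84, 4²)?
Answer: 21347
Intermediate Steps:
H(N, I) = N + 125*I
23431 - H(84, 4²) = 23431 - (84 + 125*4²) = 23431 - (84 + 125*16) = 23431 - (84 + 2000) = 23431 - 1*2084 = 23431 - 2084 = 21347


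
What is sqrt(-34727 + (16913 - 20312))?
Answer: I*sqrt(38126) ≈ 195.26*I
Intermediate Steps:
sqrt(-34727 + (16913 - 20312)) = sqrt(-34727 - 3399) = sqrt(-38126) = I*sqrt(38126)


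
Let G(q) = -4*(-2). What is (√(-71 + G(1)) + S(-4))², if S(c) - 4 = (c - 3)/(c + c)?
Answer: -2511/64 + 117*I*√7/4 ≈ -39.234 + 77.388*I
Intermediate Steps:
S(c) = 4 + (-3 + c)/(2*c) (S(c) = 4 + (c - 3)/(c + c) = 4 + (-3 + c)/((2*c)) = 4 + (-3 + c)*(1/(2*c)) = 4 + (-3 + c)/(2*c))
G(q) = 8
(√(-71 + G(1)) + S(-4))² = (√(-71 + 8) + (3/2)*(-1 + 3*(-4))/(-4))² = (√(-63) + (3/2)*(-¼)*(-1 - 12))² = (3*I*√7 + (3/2)*(-¼)*(-13))² = (3*I*√7 + 39/8)² = (39/8 + 3*I*√7)²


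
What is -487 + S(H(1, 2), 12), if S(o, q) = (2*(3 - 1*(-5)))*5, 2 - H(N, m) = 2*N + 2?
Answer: -407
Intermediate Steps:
H(N, m) = -2*N (H(N, m) = 2 - (2*N + 2) = 2 - (2 + 2*N) = 2 + (-2 - 2*N) = -2*N)
S(o, q) = 80 (S(o, q) = (2*(3 + 5))*5 = (2*8)*5 = 16*5 = 80)
-487 + S(H(1, 2), 12) = -487 + 80 = -407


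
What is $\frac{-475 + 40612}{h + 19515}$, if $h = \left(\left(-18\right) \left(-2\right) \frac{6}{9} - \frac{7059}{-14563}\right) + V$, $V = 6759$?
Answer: $\frac{194838377}{127661611} \approx 1.5262$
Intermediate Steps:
$h = \frac{98787888}{14563}$ ($h = \left(\left(-18\right) \left(-2\right) \frac{6}{9} - \frac{7059}{-14563}\right) + 6759 = \left(36 \cdot 6 \cdot \frac{1}{9} - - \frac{7059}{14563}\right) + 6759 = \left(36 \cdot \frac{2}{3} + \frac{7059}{14563}\right) + 6759 = \left(24 + \frac{7059}{14563}\right) + 6759 = \frac{356571}{14563} + 6759 = \frac{98787888}{14563} \approx 6783.5$)
$\frac{-475 + 40612}{h + 19515} = \frac{-475 + 40612}{\frac{98787888}{14563} + 19515} = \frac{40137}{\frac{382984833}{14563}} = 40137 \cdot \frac{14563}{382984833} = \frac{194838377}{127661611}$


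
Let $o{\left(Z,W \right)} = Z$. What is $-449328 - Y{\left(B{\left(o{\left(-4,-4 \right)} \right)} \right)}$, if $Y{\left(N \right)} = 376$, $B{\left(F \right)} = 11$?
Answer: $-449704$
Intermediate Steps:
$-449328 - Y{\left(B{\left(o{\left(-4,-4 \right)} \right)} \right)} = -449328 - 376 = -449704$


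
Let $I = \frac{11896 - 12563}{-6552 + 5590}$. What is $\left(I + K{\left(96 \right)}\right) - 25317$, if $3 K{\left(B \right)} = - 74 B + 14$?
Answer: $- \frac{79883441}{2886} \approx -27680.0$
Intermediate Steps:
$K{\left(B \right)} = \frac{14}{3} - \frac{74 B}{3}$ ($K{\left(B \right)} = \frac{- 74 B + 14}{3} = \frac{14 - 74 B}{3} = \frac{14}{3} - \frac{74 B}{3}$)
$I = \frac{667}{962}$ ($I = - \frac{667}{-962} = \left(-667\right) \left(- \frac{1}{962}\right) = \frac{667}{962} \approx 0.69335$)
$\left(I + K{\left(96 \right)}\right) - 25317 = \left(\frac{667}{962} + \left(\frac{14}{3} - 2368\right)\right) - 25317 = \left(\frac{667}{962} - \frac{7090}{3}\right) - 25317 = - \frac{6818579}{2886} - 25317 = - \frac{79883441}{2886}$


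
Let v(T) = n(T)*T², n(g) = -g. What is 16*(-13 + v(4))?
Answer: -1232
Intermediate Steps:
v(T) = -T³ (v(T) = (-T)*T² = -T³)
16*(-13 + v(4)) = 16*(-13 - 1*4³) = 16*(-13 - 1*64) = 16*(-13 - 64) = 16*(-77) = -1232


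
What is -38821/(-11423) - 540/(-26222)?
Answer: 512066341/149766953 ≈ 3.4191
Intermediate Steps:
-38821/(-11423) - 540/(-26222) = -38821*(-1/11423) - 540*(-1/26222) = 38821/11423 + 270/13111 = 512066341/149766953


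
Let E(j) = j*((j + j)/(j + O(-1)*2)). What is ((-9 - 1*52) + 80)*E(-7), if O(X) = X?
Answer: -1862/9 ≈ -206.89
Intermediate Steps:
E(j) = 2*j²/(-2 + j) (E(j) = j*((j + j)/(j - 1*2)) = j*((2*j)/(j - 2)) = j*((2*j)/(-2 + j)) = j*(2*j/(-2 + j)) = 2*j²/(-2 + j))
((-9 - 1*52) + 80)*E(-7) = ((-9 - 1*52) + 80)*(2*(-7)²/(-2 - 7)) = ((-9 - 52) + 80)*(2*49/(-9)) = (-61 + 80)*(2*49*(-⅑)) = 19*(-98/9) = -1862/9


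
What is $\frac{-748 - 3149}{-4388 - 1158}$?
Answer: $\frac{3897}{5546} \approx 0.70267$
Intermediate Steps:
$\frac{-748 - 3149}{-4388 - 1158} = - \frac{3897}{-5546} = \left(-3897\right) \left(- \frac{1}{5546}\right) = \frac{3897}{5546}$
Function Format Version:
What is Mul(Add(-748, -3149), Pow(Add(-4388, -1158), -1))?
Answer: Rational(3897, 5546) ≈ 0.70267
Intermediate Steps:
Mul(Add(-748, -3149), Pow(Add(-4388, -1158), -1)) = Mul(-3897, Pow(-5546, -1)) = Mul(-3897, Rational(-1, 5546)) = Rational(3897, 5546)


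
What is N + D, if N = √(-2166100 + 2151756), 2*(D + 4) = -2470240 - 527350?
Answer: -1498799 + 2*I*√3586 ≈ -1.4988e+6 + 119.77*I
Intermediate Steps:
D = -1498799 (D = -4 + (-2470240 - 527350)/2 = -4 + (½)*(-2997590) = -4 - 1498795 = -1498799)
N = 2*I*√3586 (N = √(-14344) = 2*I*√3586 ≈ 119.77*I)
N + D = 2*I*√3586 - 1498799 = -1498799 + 2*I*√3586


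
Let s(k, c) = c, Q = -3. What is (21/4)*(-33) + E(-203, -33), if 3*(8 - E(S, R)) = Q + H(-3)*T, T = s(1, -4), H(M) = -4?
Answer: -2035/12 ≈ -169.58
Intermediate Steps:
T = -4
E(S, R) = 11/3 (E(S, R) = 8 - (-3 - 4*(-4))/3 = 8 - (-3 + 16)/3 = 8 - ⅓*13 = 8 - 13/3 = 11/3)
(21/4)*(-33) + E(-203, -33) = (21/4)*(-33) + 11/3 = -693/4 + 11/3 = -2035/12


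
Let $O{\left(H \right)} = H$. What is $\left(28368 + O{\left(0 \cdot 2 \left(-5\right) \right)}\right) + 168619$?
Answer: $196987$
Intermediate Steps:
$\left(28368 + O{\left(0 \cdot 2 \left(-5\right) \right)}\right) + 168619 = \left(28368 + 0 \cdot 2 \left(-5\right)\right) + 168619 = \left(28368 + 0 \left(-5\right)\right) + 168619 = \left(28368 + 0\right) + 168619 = 28368 + 168619 = 196987$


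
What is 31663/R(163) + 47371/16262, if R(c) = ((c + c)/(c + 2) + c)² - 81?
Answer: 24507443921693/6007000795696 ≈ 4.0798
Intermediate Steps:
R(c) = -81 + (c + 2*c/(2 + c))² (R(c) = ((2*c)/(2 + c) + c)² - 81 = (2*c/(2 + c) + c)² - 81 = (c + 2*c/(2 + c))² - 81 = -81 + (c + 2*c/(2 + c))²)
31663/R(163) + 47371/16262 = 31663/(-81 + 163²*(4 + 163)²/(2 + 163)²) + 47371/16262 = 31663/(-81 + 26569*167²/165²) + 47371*(1/16262) = 31663/(-81 + 26569*(1/27225)*27889) + 47371/16262 = 31663/(-81 + 740982841/27225) + 47371/16262 = 31663/(738777616/27225) + 47371/16262 = 31663*(27225/738777616) + 47371/16262 = 862025175/738777616 + 47371/16262 = 24507443921693/6007000795696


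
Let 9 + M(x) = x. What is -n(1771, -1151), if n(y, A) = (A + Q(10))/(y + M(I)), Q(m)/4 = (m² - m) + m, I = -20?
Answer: 751/1742 ≈ 0.43111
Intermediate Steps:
Q(m) = 4*m² (Q(m) = 4*((m² - m) + m) = 4*m²)
M(x) = -9 + x
n(y, A) = (400 + A)/(-29 + y) (n(y, A) = (A + 4*10²)/(y + (-9 - 20)) = (A + 4*100)/(y - 29) = (A + 400)/(-29 + y) = (400 + A)/(-29 + y))
-n(1771, -1151) = -(400 - 1151)/(-29 + 1771) = -(-751)/1742 = -1*(-751/1742) = 751/1742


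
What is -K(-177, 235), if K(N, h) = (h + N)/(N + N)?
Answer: 29/177 ≈ 0.16384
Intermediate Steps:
K(N, h) = (N + h)/(2*N) (K(N, h) = (N + h)/((2*N)) = (N + h)*(1/(2*N)) = (N + h)/(2*N))
-K(-177, 235) = -(-177 + 235)/(2*(-177)) = -(-1)*58/(2*177) = -1*(-29/177) = 29/177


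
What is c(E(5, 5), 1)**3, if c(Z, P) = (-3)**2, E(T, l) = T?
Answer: 729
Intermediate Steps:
c(Z, P) = 9
c(E(5, 5), 1)**3 = 9**3 = 729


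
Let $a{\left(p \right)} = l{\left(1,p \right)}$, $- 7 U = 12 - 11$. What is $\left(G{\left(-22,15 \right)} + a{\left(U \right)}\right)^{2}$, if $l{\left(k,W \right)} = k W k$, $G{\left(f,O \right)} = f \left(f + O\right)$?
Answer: $\frac{1159929}{49} \approx 23672.0$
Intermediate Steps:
$U = - \frac{1}{7}$ ($U = - \frac{12 - 11}{7} = \left(- \frac{1}{7}\right) 1 = - \frac{1}{7} \approx -0.14286$)
$G{\left(f,O \right)} = f \left(O + f\right)$
$l{\left(k,W \right)} = W k^{2}$ ($l{\left(k,W \right)} = W k k = W k^{2}$)
$a{\left(p \right)} = p$ ($a{\left(p \right)} = p 1^{2} = p 1 = p$)
$\left(G{\left(-22,15 \right)} + a{\left(U \right)}\right)^{2} = \left(- 22 \left(15 - 22\right) - \frac{1}{7}\right)^{2} = \left(\left(-22\right) \left(-7\right) - \frac{1}{7}\right)^{2} = \left(154 - \frac{1}{7}\right)^{2} = \left(\frac{1077}{7}\right)^{2} = \frac{1159929}{49}$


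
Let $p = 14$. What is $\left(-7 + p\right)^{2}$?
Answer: $49$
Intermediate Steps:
$\left(-7 + p\right)^{2} = \left(-7 + 14\right)^{2} = 7^{2} = 49$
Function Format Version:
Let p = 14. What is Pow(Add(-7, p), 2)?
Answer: 49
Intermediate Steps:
Pow(Add(-7, p), 2) = Pow(Add(-7, 14), 2) = Pow(7, 2) = 49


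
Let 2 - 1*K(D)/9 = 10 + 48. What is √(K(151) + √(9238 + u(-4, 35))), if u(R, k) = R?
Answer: 3*√(-56 + √114) ≈ 20.197*I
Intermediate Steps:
K(D) = -504 (K(D) = 18 - 9*(10 + 48) = 18 - 9*58 = 18 - 522 = -504)
√(K(151) + √(9238 + u(-4, 35))) = √(-504 + √(9238 - 4)) = √(-504 + √9234) = √(-504 + 9*√114)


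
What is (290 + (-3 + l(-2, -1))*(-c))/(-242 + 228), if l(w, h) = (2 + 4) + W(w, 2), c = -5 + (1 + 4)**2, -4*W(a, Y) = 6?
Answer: -130/7 ≈ -18.571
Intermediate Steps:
W(a, Y) = -3/2 (W(a, Y) = -1/4*6 = -3/2)
c = 20 (c = -5 + 5**2 = -5 + 25 = 20)
l(w, h) = 9/2 (l(w, h) = (2 + 4) - 3/2 = 6 - 3/2 = 9/2)
(290 + (-3 + l(-2, -1))*(-c))/(-242 + 228) = (290 + (-3 + 9/2)*(-1*20))/(-242 + 228) = (290 + (3/2)*(-20))/(-14) = (290 - 30)*(-1/14) = 260*(-1/14) = -130/7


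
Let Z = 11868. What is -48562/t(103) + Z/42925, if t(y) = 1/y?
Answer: -214705944682/42925 ≈ -5.0019e+6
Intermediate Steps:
-48562/t(103) + Z/42925 = -48562/(1/103) + 11868/42925 = -48562/1/103 + 11868*(1/42925) = -48562*103 + 11868/42925 = -5001886 + 11868/42925 = -214705944682/42925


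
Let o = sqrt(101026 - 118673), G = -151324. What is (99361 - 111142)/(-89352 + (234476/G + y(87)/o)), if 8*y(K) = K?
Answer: 1701533356939244068244928/12905359904019191580976897 - 11735106577946136*I*sqrt(17647)/12905359904019191580976897 ≈ 0.13185 - 1.208e-7*I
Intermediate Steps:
y(K) = K/8
o = I*sqrt(17647) (o = sqrt(-17647) = I*sqrt(17647) ≈ 132.84*I)
(99361 - 111142)/(-89352 + (234476/G + y(87)/o)) = (99361 - 111142)/(-89352 + (234476/(-151324) + ((1/8)*87)/((I*sqrt(17647))))) = -11781/(-89352 + (234476*(-1/151324) + 87*(-I*sqrt(17647)/17647)/8)) = -11781/(-89352 + (-58619/37831 - 87*I*sqrt(17647)/141176)) = -11781/(-3380334131/37831 - 87*I*sqrt(17647)/141176)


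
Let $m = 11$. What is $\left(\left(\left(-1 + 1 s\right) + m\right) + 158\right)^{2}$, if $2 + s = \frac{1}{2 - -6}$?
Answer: $\frac{1766241}{64} \approx 27598.0$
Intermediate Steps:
$s = - \frac{15}{8}$ ($s = -2 + \frac{1}{2 - -6} = -2 + \frac{1}{2 + 6} = -2 + \frac{1}{8} = - \frac{15}{8} \approx -1.875$)
$\left(\left(\left(-1 + 1 s\right) + m\right) + 158\right)^{2} = \left(\left(\left(-1 + 1 \left(- \frac{15}{8}\right)\right) + 11\right) + 158\right)^{2} = \left(\left(\left(-1 - \frac{15}{8}\right) + 11\right) + 158\right)^{2} = \left(\left(- \frac{23}{8} + 11\right) + 158\right)^{2} = \left(\frac{65}{8} + 158\right)^{2} = \left(\frac{1329}{8}\right)^{2} = \frac{1766241}{64}$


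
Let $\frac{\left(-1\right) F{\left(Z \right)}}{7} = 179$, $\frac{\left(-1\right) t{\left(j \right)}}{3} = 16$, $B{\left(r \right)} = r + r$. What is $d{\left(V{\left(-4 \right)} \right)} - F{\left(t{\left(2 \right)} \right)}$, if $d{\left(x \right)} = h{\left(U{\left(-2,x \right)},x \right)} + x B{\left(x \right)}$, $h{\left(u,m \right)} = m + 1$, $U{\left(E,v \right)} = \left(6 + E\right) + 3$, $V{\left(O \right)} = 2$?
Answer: $1264$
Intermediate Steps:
$B{\left(r \right)} = 2 r$
$t{\left(j \right)} = -48$ ($t{\left(j \right)} = \left(-3\right) 16 = -48$)
$U{\left(E,v \right)} = 9 + E$
$h{\left(u,m \right)} = 1 + m$
$d{\left(x \right)} = 1 + x + 2 x^{2}$ ($d{\left(x \right)} = \left(1 + x\right) + x 2 x = \left(1 + x\right) + 2 x^{2} = 1 + x + 2 x^{2}$)
$F{\left(Z \right)} = -1253$ ($F{\left(Z \right)} = \left(-7\right) 179 = -1253$)
$d{\left(V{\left(-4 \right)} \right)} - F{\left(t{\left(2 \right)} \right)} = \left(1 + 2 + 2 \cdot 2^{2}\right) - -1253 = \left(1 + 2 + 2 \cdot 4\right) + 1253 = \left(1 + 2 + 8\right) + 1253 = 11 + 1253 = 1264$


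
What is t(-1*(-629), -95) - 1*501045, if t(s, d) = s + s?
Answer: -499787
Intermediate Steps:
t(s, d) = 2*s
t(-1*(-629), -95) - 1*501045 = 2*(-1*(-629)) - 1*501045 = 2*629 - 501045 = 1258 - 501045 = -499787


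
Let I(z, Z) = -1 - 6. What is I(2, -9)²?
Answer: 49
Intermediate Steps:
I(z, Z) = -7
I(2, -9)² = (-7)² = 49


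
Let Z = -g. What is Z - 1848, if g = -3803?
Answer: 1955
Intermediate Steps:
Z = 3803 (Z = -1*(-3803) = 3803)
Z - 1848 = 3803 - 1848 = 1955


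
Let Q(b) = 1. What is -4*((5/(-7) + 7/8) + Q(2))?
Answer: -65/14 ≈ -4.6429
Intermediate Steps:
-4*((5/(-7) + 7/8) + Q(2)) = -4*((5/(-7) + 7/8) + 1) = -4*((5*(-1/7) + 7*(1/8)) + 1) = -4*((-5/7 + 7/8) + 1) = -4*(9/56 + 1) = -4*65/56 = -65/14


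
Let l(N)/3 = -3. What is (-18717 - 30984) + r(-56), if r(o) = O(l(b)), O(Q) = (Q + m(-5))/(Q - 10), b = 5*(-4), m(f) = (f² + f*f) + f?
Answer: -944355/19 ≈ -49703.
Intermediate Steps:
m(f) = f + 2*f² (m(f) = (f² + f²) + f = 2*f² + f = f + 2*f²)
b = -20
l(N) = -9 (l(N) = 3*(-3) = -9)
O(Q) = (45 + Q)/(-10 + Q) (O(Q) = (Q - 5*(1 + 2*(-5)))/(Q - 10) = (Q - 5*(1 - 10))/(-10 + Q) = (Q - 5*(-9))/(-10 + Q) = (Q + 45)/(-10 + Q) = (45 + Q)/(-10 + Q))
r(o) = -36/19 (r(o) = (45 - 9)/(-10 - 9) = 36/(-19) = -1/19*36 = -36/19)
(-18717 - 30984) + r(-56) = (-18717 - 30984) - 36/19 = -49701 - 36/19 = -944355/19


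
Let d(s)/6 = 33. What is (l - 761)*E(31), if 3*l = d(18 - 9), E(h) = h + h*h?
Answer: -689440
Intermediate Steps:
d(s) = 198 (d(s) = 6*33 = 198)
E(h) = h + h²
l = 66 (l = (⅓)*198 = 66)
(l - 761)*E(31) = (66 - 761)*(31*(1 + 31)) = -21545*32 = -695*992 = -689440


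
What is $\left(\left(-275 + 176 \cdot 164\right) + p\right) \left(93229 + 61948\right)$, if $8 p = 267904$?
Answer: $9632922629$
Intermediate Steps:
$p = 33488$ ($p = \frac{1}{8} \cdot 267904 = 33488$)
$\left(\left(-275 + 176 \cdot 164\right) + p\right) \left(93229 + 61948\right) = \left(\left(-275 + 176 \cdot 164\right) + 33488\right) \left(93229 + 61948\right) = \left(\left(-275 + 28864\right) + 33488\right) 155177 = \left(28589 + 33488\right) 155177 = 62077 \cdot 155177 = 9632922629$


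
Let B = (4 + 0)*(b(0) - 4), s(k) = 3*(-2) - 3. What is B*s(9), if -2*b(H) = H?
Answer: 144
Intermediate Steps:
s(k) = -9 (s(k) = -6 - 3 = -9)
b(H) = -H/2
B = -16 (B = (4 + 0)*(-½*0 - 4) = 4*(0 - 4) = 4*(-4) = -16)
B*s(9) = -16*(-9) = 144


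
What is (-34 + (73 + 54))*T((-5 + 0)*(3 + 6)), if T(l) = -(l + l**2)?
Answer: -184140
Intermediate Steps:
T(l) = -l - l**2
(-34 + (73 + 54))*T((-5 + 0)*(3 + 6)) = (-34 + (73 + 54))*(-(-5 + 0)*(3 + 6)*(1 + (-5 + 0)*(3 + 6))) = (-34 + 127)*(-(-5*9)*(1 - 5*9)) = 93*(-1*(-45)*(1 - 45)) = 93*(-1*(-45)*(-44)) = 93*(-1980) = -184140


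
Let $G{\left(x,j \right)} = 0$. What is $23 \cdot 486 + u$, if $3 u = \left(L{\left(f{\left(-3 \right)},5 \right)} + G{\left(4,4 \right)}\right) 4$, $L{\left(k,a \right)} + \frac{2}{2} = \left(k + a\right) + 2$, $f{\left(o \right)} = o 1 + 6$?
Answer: $11190$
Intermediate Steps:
$f{\left(o \right)} = 6 + o$ ($f{\left(o \right)} = o + 6 = 6 + o$)
$L{\left(k,a \right)} = 1 + a + k$ ($L{\left(k,a \right)} = -1 + \left(\left(k + a\right) + 2\right) = -1 + \left(\left(a + k\right) + 2\right) = -1 + \left(2 + a + k\right) = 1 + a + k$)
$u = 12$ ($u = \frac{\left(\left(1 + 5 + \left(6 - 3\right)\right) + 0\right) 4}{3} = \frac{\left(\left(1 + 5 + 3\right) + 0\right) 4}{3} = \frac{\left(9 + 0\right) 4}{3} = \frac{9 \cdot 4}{3} = \frac{1}{3} \cdot 36 = 12$)
$23 \cdot 486 + u = 23 \cdot 486 + 12 = 11178 + 12 = 11190$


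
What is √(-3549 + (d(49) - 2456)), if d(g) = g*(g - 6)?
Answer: I*√3898 ≈ 62.434*I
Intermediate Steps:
d(g) = g*(-6 + g)
√(-3549 + (d(49) - 2456)) = √(-3549 + (49*(-6 + 49) - 2456)) = √(-3549 + (49*43 - 2456)) = √(-3549 + (2107 - 2456)) = √(-3549 - 349) = √(-3898) = I*√3898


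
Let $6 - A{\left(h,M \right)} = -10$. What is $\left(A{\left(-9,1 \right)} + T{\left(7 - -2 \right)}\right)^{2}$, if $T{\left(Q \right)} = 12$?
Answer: $784$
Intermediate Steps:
$A{\left(h,M \right)} = 16$ ($A{\left(h,M \right)} = 6 - -10 = 6 + 10 = 16$)
$\left(A{\left(-9,1 \right)} + T{\left(7 - -2 \right)}\right)^{2} = \left(16 + 12\right)^{2} = 28^{2} = 784$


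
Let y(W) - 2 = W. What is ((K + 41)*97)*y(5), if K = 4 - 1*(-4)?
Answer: 33271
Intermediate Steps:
K = 8 (K = 4 + 4 = 8)
y(W) = 2 + W
((K + 41)*97)*y(5) = ((8 + 41)*97)*(2 + 5) = (49*97)*7 = 4753*7 = 33271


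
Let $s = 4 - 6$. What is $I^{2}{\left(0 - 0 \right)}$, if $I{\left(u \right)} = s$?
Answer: $4$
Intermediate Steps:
$s = -2$ ($s = 4 - 6 = -2$)
$I{\left(u \right)} = -2$
$I^{2}{\left(0 - 0 \right)} = \left(-2\right)^{2} = 4$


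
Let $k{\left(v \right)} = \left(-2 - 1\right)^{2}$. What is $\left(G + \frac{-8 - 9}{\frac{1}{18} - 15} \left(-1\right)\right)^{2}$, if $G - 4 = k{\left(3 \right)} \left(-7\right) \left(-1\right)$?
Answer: $\frac{313892089}{72361} \approx 4337.9$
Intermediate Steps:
$k{\left(v \right)} = 9$ ($k{\left(v \right)} = \left(-3\right)^{2} = 9$)
$G = 67$ ($G = 4 + 9 \left(-7\right) \left(-1\right) = 4 - -63 = 4 + 63 = 67$)
$\left(G + \frac{-8 - 9}{\frac{1}{18} - 15} \left(-1\right)\right)^{2} = \left(67 + \frac{-8 - 9}{\frac{1}{18} - 15} \left(-1\right)\right)^{2} = \left(67 + - \frac{17}{\frac{1}{18} - 15} \left(-1\right)\right)^{2} = \left(67 + - \frac{17}{- \frac{269}{18}} \left(-1\right)\right)^{2} = \left(67 + \left(-17\right) \left(- \frac{18}{269}\right) \left(-1\right)\right)^{2} = \left(67 + \frac{306}{269} \left(-1\right)\right)^{2} = \left(67 - \frac{306}{269}\right)^{2} = \left(\frac{17717}{269}\right)^{2} = \frac{313892089}{72361}$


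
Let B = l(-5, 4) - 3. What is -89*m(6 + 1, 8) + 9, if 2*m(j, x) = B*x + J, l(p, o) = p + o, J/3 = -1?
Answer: 3133/2 ≈ 1566.5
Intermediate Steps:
J = -3 (J = 3*(-1) = -3)
l(p, o) = o + p
B = -4 (B = (4 - 5) - 3 = -1 - 3 = -4)
m(j, x) = -3/2 - 2*x (m(j, x) = (-4*x - 3)/2 = (-3 - 4*x)/2 = -3/2 - 2*x)
-89*m(6 + 1, 8) + 9 = -89*(-3/2 - 2*8) + 9 = -89*(-3/2 - 16) + 9 = -89*(-35/2) + 9 = 3115/2 + 9 = 3133/2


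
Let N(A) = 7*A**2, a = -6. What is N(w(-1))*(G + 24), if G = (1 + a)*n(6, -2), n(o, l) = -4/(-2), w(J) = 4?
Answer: 1568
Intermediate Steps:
n(o, l) = 2 (n(o, l) = -4*(-1/2) = 2)
G = -10 (G = (1 - 6)*2 = -5*2 = -10)
N(w(-1))*(G + 24) = (7*4**2)*(-10 + 24) = (7*16)*14 = 112*14 = 1568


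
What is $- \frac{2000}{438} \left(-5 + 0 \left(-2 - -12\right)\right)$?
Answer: $\frac{5000}{219} \approx 22.831$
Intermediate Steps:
$- \frac{2000}{438} \left(-5 + 0 \left(-2 - -12\right)\right) = \left(-2000\right) \frac{1}{438} \left(-5 + 0 \left(-2 + 12\right)\right) = - \frac{1000 \left(-5 + 0 \cdot 10\right)}{219} = - \frac{1000 \left(-5 + 0\right)}{219} = \left(- \frac{1000}{219}\right) \left(-5\right) = \frac{5000}{219}$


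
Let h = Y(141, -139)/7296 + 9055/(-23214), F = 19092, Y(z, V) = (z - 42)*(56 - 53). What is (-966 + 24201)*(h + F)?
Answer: 4173961661908645/9409408 ≈ 4.4359e+8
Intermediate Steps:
Y(z, V) = -126 + 3*z (Y(z, V) = (-42 + z)*3 = -126 + 3*z)
h = -9861787/28228224 (h = (-126 + 3*141)/7296 + 9055/(-23214) = (-126 + 423)*(1/7296) + 9055*(-1/23214) = 297*(1/7296) - 9055/23214 = 99/2432 - 9055/23214 = -9861787/28228224 ≈ -0.34936)
(-966 + 24201)*(h + F) = (-966 + 24201)*(-9861787/28228224 + 19092) = 23235*(538923390821/28228224) = 4173961661908645/9409408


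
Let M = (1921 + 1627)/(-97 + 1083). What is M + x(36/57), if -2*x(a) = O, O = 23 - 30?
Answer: 6999/986 ≈ 7.0984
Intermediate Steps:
O = -7
x(a) = 7/2 (x(a) = -½*(-7) = 7/2)
M = 1774/493 (M = 3548/986 = 3548*(1/986) = 1774/493 ≈ 3.5984)
M + x(36/57) = 1774/493 + 7/2 = 6999/986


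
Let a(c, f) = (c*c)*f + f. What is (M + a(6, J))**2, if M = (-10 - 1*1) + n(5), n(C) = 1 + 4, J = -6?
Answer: 51984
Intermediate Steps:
n(C) = 5
a(c, f) = f + f*c**2 (a(c, f) = c**2*f + f = f*c**2 + f = f + f*c**2)
M = -6 (M = (-10 - 1*1) + 5 = (-10 - 1) + 5 = -11 + 5 = -6)
(M + a(6, J))**2 = (-6 - 6*(1 + 6**2))**2 = (-6 - 6*(1 + 36))**2 = (-6 - 6*37)**2 = (-6 - 222)**2 = (-228)**2 = 51984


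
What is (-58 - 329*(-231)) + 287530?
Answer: 363471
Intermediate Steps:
(-58 - 329*(-231)) + 287530 = (-58 + 75999) + 287530 = 75941 + 287530 = 363471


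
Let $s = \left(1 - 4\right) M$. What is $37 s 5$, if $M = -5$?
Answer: $2775$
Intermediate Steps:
$s = 15$ ($s = \left(1 - 4\right) \left(-5\right) = \left(-3\right) \left(-5\right) = 15$)
$37 s 5 = 37 \cdot 15 \cdot 5 = 555 \cdot 5 = 2775$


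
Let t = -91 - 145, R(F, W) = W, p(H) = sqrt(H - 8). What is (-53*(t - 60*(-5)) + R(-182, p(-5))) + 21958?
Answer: 18566 + I*sqrt(13) ≈ 18566.0 + 3.6056*I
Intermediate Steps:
p(H) = sqrt(-8 + H)
t = -236
(-53*(t - 60*(-5)) + R(-182, p(-5))) + 21958 = (-53*(-236 - 60*(-5)) + sqrt(-8 - 5)) + 21958 = (-53*(-236 + 300) + sqrt(-13)) + 21958 = (-53*64 + I*sqrt(13)) + 21958 = (-3392 + I*sqrt(13)) + 21958 = 18566 + I*sqrt(13)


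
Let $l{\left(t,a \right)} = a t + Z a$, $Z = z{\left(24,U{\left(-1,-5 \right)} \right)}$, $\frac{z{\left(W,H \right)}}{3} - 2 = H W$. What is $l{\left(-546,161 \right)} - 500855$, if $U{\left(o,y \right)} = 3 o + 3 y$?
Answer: $-796451$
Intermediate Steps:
$z{\left(W,H \right)} = 6 + 3 H W$
$Z = -1290$ ($Z = 6 + 3 \left(3 \left(-1\right) + 3 \left(-5\right)\right) 24 = 6 + 3 \left(-3 - 15\right) 24 = 6 + 3 \left(-18\right) 24 = 6 - 1296 = -1290$)
$l{\left(t,a \right)} = - 1290 a + a t$ ($l{\left(t,a \right)} = a t - 1290 a = - 1290 a + a t$)
$l{\left(-546,161 \right)} - 500855 = 161 \left(-1290 - 546\right) - 500855 = 161 \left(-1836\right) - 500855 = -295596 - 500855 = -796451$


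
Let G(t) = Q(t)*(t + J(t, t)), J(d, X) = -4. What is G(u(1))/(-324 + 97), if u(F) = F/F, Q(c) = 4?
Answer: 12/227 ≈ 0.052863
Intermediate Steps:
u(F) = 1
G(t) = -16 + 4*t (G(t) = 4*(t - 4) = 4*(-4 + t) = -16 + 4*t)
G(u(1))/(-324 + 97) = (-16 + 4*1)/(-324 + 97) = (-16 + 4)/(-227) = -1/227*(-12) = 12/227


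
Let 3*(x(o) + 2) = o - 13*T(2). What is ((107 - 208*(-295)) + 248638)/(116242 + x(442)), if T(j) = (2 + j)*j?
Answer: 930315/349058 ≈ 2.6652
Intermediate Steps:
T(j) = j*(2 + j)
x(o) = -110/3 + o/3 (x(o) = -2 + (o - 26*(2 + 2))/3 = -2 + (o - 26*4)/3 = -2 + (o - 13*8)/3 = -2 + (o - 104)/3 = -2 + (-104 + o)/3 = -2 + (-104/3 + o/3) = -110/3 + o/3)
((107 - 208*(-295)) + 248638)/(116242 + x(442)) = ((107 - 208*(-295)) + 248638)/(116242 + (-110/3 + (⅓)*442)) = ((107 + 61360) + 248638)/(116242 + (-110/3 + 442/3)) = (61467 + 248638)/(116242 + 332/3) = 310105/(349058/3) = 310105*(3/349058) = 930315/349058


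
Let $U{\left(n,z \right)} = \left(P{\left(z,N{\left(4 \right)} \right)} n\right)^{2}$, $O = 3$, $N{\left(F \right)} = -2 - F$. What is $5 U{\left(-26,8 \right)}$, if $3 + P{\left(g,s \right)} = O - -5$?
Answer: $84500$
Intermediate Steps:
$P{\left(g,s \right)} = 5$ ($P{\left(g,s \right)} = -3 + \left(3 - -5\right) = -3 + \left(3 + 5\right) = -3 + 8 = 5$)
$U{\left(n,z \right)} = 25 n^{2}$ ($U{\left(n,z \right)} = \left(5 n\right)^{2} = 25 n^{2}$)
$5 U{\left(-26,8 \right)} = 5 \cdot 25 \left(-26\right)^{2} = 5 \cdot 25 \cdot 676 = 5 \cdot 16900 = 84500$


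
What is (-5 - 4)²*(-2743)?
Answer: -222183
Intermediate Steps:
(-5 - 4)²*(-2743) = (-9)²*(-2743) = 81*(-2743) = -222183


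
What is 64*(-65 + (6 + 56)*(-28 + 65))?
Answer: 142656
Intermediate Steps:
64*(-65 + (6 + 56)*(-28 + 65)) = 64*(-65 + 62*37) = 64*(-65 + 2294) = 64*2229 = 142656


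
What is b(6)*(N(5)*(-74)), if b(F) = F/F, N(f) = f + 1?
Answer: -444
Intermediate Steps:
N(f) = 1 + f
b(F) = 1
b(6)*(N(5)*(-74)) = 1*((1 + 5)*(-74)) = 1*(6*(-74)) = 1*(-444) = -444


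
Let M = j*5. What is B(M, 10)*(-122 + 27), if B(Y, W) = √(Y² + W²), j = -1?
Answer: -475*√5 ≈ -1062.1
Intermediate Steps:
M = -5 (M = -1*5 = -5)
B(Y, W) = √(W² + Y²)
B(M, 10)*(-122 + 27) = √(10² + (-5)²)*(-122 + 27) = √(100 + 25)*(-95) = √125*(-95) = (5*√5)*(-95) = -475*√5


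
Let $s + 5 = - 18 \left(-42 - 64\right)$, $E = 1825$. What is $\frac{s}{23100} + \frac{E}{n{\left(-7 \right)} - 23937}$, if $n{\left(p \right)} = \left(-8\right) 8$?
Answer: $\frac{319673}{50402100} \approx 0.0063425$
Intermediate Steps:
$n{\left(p \right)} = -64$
$s = 1903$ ($s = -5 - 18 \left(-42 - 64\right) = -5 - -1908 = -5 + 1908 = 1903$)
$\frac{s}{23100} + \frac{E}{n{\left(-7 \right)} - 23937} = \frac{1903}{23100} + \frac{1825}{-64 - 23937} = 1903 \cdot \frac{1}{23100} + \frac{1825}{-24001} = \frac{173}{2100} + 1825 \left(- \frac{1}{24001}\right) = \frac{173}{2100} - \frac{1825}{24001} = \frac{319673}{50402100}$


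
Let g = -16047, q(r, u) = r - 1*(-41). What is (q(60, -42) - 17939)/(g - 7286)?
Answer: 17838/23333 ≈ 0.76450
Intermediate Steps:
q(r, u) = 41 + r (q(r, u) = r + 41 = 41 + r)
(q(60, -42) - 17939)/(g - 7286) = ((41 + 60) - 17939)/(-16047 - 7286) = (101 - 17939)/(-23333) = -17838*(-1/23333) = 17838/23333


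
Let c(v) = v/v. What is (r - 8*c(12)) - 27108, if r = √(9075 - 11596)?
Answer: -27116 + I*√2521 ≈ -27116.0 + 50.21*I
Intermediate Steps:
c(v) = 1
r = I*√2521 (r = √(-2521) = I*√2521 ≈ 50.21*I)
(r - 8*c(12)) - 27108 = (I*√2521 - 8*1) - 27108 = (I*√2521 - 8) - 27108 = (-8 + I*√2521) - 27108 = -27116 + I*√2521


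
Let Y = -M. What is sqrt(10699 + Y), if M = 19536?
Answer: I*sqrt(8837) ≈ 94.005*I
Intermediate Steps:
Y = -19536 (Y = -1*19536 = -19536)
sqrt(10699 + Y) = sqrt(10699 - 19536) = sqrt(-8837) = I*sqrt(8837)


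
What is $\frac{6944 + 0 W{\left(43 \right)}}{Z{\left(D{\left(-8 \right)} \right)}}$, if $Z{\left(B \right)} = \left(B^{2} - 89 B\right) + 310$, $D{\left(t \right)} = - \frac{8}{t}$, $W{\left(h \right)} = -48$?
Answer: $\frac{3472}{111} \approx 31.279$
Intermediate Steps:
$Z{\left(B \right)} = 310 + B^{2} - 89 B$
$\frac{6944 + 0 W{\left(43 \right)}}{Z{\left(D{\left(-8 \right)} \right)}} = \frac{6944 + 0 \left(-48\right)}{310 + \left(- \frac{8}{-8}\right)^{2} - 89 \left(- \frac{8}{-8}\right)} = \frac{6944 + 0}{310 + \left(\left(-8\right) \left(- \frac{1}{8}\right)\right)^{2} - 89 \left(\left(-8\right) \left(- \frac{1}{8}\right)\right)} = \frac{6944}{310 + 1^{2} - 89} = \frac{6944}{310 + 1 - 89} = \frac{6944}{222} = 6944 \cdot \frac{1}{222} = \frac{3472}{111}$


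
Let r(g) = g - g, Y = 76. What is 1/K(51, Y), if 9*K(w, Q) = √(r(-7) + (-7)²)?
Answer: 9/7 ≈ 1.2857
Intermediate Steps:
r(g) = 0
K(w, Q) = 7/9 (K(w, Q) = √(0 + (-7)²)/9 = √(0 + 49)/9 = √49/9 = (⅑)*7 = 7/9)
1/K(51, Y) = 1/(7/9) = 9/7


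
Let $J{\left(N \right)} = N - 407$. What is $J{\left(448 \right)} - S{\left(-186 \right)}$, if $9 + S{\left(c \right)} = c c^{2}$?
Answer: $6434906$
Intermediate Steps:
$J{\left(N \right)} = -407 + N$
$S{\left(c \right)} = -9 + c^{3}$ ($S{\left(c \right)} = -9 + c c^{2} = -9 + c^{3}$)
$J{\left(448 \right)} - S{\left(-186 \right)} = \left(-407 + 448\right) - \left(-9 + \left(-186\right)^{3}\right) = 41 - \left(-9 - 6434856\right) = 41 - -6434865 = 41 + 6434865 = 6434906$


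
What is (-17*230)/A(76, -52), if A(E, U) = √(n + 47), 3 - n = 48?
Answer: -1955*√2 ≈ -2764.8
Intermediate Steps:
n = -45 (n = 3 - 1*48 = 3 - 48 = -45)
A(E, U) = √2 (A(E, U) = √(-45 + 47) = √2)
(-17*230)/A(76, -52) = (-17*230)/(√2) = -1955*√2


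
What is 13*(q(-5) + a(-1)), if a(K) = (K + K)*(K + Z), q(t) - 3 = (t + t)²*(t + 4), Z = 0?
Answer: -1235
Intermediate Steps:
q(t) = 3 + 4*t²*(4 + t) (q(t) = 3 + (t + t)²*(t + 4) = 3 + (2*t)²*(4 + t) = 3 + (4*t²)*(4 + t) = 3 + 4*t²*(4 + t))
a(K) = 2*K² (a(K) = (K + K)*(K + 0) = (2*K)*K = 2*K²)
13*(q(-5) + a(-1)) = 13*((3 + 4*(-5)³ + 16*(-5)²) + 2*(-1)²) = 13*((3 + 4*(-125) + 16*25) + 2*1) = 13*((3 - 500 + 400) + 2) = 13*(-97 + 2) = 13*(-95) = -1235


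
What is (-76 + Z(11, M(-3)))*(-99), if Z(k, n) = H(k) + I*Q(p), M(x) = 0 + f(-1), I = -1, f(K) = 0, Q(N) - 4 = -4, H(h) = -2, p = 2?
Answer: 7722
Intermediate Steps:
Q(N) = 0 (Q(N) = 4 - 4 = 0)
M(x) = 0 (M(x) = 0 + 0 = 0)
Z(k, n) = -2 (Z(k, n) = -2 - 1*0 = -2 + 0 = -2)
(-76 + Z(11, M(-3)))*(-99) = (-76 - 2)*(-99) = -78*(-99) = 7722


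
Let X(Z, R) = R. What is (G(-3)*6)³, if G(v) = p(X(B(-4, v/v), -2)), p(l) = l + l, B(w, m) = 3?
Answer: -13824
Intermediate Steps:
p(l) = 2*l
G(v) = -4 (G(v) = 2*(-2) = -4)
(G(-3)*6)³ = (-4*6)³ = (-24)³ = -13824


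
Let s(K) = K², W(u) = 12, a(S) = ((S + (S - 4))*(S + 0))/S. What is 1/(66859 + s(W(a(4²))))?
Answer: 1/67003 ≈ 1.4925e-5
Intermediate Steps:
a(S) = -4 + 2*S (a(S) = ((S + (-4 + S))*S)/S = ((-4 + 2*S)*S)/S = (S*(-4 + 2*S))/S = -4 + 2*S)
1/(66859 + s(W(a(4²)))) = 1/(66859 + 12²) = 1/(66859 + 144) = 1/67003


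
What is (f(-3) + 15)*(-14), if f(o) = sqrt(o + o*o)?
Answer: -210 - 14*sqrt(6) ≈ -244.29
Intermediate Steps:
f(o) = sqrt(o + o**2)
(f(-3) + 15)*(-14) = (sqrt(-3*(1 - 3)) + 15)*(-14) = (sqrt(-3*(-2)) + 15)*(-14) = (sqrt(6) + 15)*(-14) = (15 + sqrt(6))*(-14) = -210 - 14*sqrt(6)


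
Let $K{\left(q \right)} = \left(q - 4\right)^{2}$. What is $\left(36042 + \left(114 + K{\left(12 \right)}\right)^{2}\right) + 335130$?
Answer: $402856$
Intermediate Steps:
$K{\left(q \right)} = \left(-4 + q\right)^{2}$
$\left(36042 + \left(114 + K{\left(12 \right)}\right)^{2}\right) + 335130 = \left(36042 + \left(114 + \left(-4 + 12\right)^{2}\right)^{2}\right) + 335130 = \left(36042 + \left(114 + 8^{2}\right)^{2}\right) + 335130 = \left(36042 + \left(114 + 64\right)^{2}\right) + 335130 = \left(36042 + 178^{2}\right) + 335130 = \left(36042 + 31684\right) + 335130 = 67726 + 335130 = 402856$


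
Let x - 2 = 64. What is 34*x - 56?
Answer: 2188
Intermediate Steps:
x = 66 (x = 2 + 64 = 66)
34*x - 56 = 34*66 - 56 = 2244 - 56 = 2188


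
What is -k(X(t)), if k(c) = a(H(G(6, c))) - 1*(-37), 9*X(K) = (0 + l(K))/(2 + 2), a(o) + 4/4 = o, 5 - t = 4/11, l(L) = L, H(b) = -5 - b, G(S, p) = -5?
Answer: -36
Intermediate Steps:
t = 51/11 (t = 5 - 4/11 = 51/11 ≈ 4.6364)
a(o) = -1 + o
X(K) = K/36 (X(K) = ((0 + K)/(2 + 2))/9 = (K/4)/9 = K/36)
k(c) = 36 (k(c) = (-1 + (-5 - 1*(-5))) - 1*(-37) = (-1 + (-5 + 5)) + 37 = (-1 + 0) + 37 = -1 + 37 = 36)
-k(X(t)) = -1*36 = -36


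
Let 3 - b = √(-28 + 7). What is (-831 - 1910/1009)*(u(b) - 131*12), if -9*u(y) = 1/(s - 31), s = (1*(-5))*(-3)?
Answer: 190236336763/145296 ≈ 1.3093e+6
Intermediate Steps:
s = 15 (s = -5*(-3) = 15)
b = 3 - I*√21 (b = 3 - √(-28 + 7) = 3 - √(-21) = 3 - I*√21 ≈ 3.0 - 4.5826*I)
u(y) = 1/144 (u(y) = -1/(9*(15 - 31)) = -⅑/(-16) = -⅑*(-1/16) = 1/144)
(-831 - 1910/1009)*(u(b) - 131*12) = (-831 - 1910/1009)*(1/144 - 131*12) = (-831 - 1910*1/1009)*(1/144 - 1572) = (-831 - 1910/1009)*(-226367/144) = -840389/1009*(-226367/144) = 190236336763/145296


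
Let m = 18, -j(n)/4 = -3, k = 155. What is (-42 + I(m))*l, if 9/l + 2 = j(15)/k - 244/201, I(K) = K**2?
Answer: -39535695/48859 ≈ -809.18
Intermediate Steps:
j(n) = 12 (j(n) = -4*(-3) = 12)
l = -280395/97718 (l = 9/(-2 + (12/155 - 244/201)) = 9/(-2 - 35408/31155) = 9/(-97718/31155) = 9*(-31155/97718) = -280395/97718 ≈ -2.8694)
(-42 + I(m))*l = (-42 + 18**2)*(-280395/97718) = (-42 + 324)*(-280395/97718) = 282*(-280395/97718) = -39535695/48859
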